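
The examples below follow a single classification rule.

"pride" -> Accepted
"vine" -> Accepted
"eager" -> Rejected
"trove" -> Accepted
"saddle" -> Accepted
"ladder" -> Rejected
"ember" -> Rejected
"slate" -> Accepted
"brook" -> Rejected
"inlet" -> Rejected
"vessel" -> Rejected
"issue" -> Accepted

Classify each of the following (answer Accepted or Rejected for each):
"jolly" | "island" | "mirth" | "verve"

Every 'Accepted' example satisfies: ends with 'e'. None of the 'Rejected' examples do.
"jolly": ends with 'y', does not fit → Rejected.
"island": ends with 'd', does not fit → Rejected.
"mirth": ends with 'h', does not fit → Rejected.
"verve": ends with 'e', meets the rule → Accepted.

Rejected, Rejected, Rejected, Accepted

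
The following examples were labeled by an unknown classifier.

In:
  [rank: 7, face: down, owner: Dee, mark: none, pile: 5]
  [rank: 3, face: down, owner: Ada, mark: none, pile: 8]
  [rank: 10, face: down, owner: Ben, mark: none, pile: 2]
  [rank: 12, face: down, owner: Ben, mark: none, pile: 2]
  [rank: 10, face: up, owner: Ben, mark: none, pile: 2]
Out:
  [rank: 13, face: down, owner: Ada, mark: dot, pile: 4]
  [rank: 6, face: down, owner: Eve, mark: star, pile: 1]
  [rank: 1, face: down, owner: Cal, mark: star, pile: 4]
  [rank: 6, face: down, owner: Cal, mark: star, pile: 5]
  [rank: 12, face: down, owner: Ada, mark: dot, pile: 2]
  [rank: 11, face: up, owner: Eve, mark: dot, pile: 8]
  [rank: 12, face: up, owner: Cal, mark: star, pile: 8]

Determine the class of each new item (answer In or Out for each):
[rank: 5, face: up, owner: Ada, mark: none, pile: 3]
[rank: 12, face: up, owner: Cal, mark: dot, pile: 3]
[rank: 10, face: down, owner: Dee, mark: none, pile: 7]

In, Out, In

All 'In' examples share one property — mark is none — and every 'Out' example lacks it.
[rank: 5, face: up, owner: Ada, mark: none, pile: 3]: mark is none — checks out, so In.
[rank: 12, face: up, owner: Cal, mark: dot, pile: 3]: mark is dot — does not pass, so Out.
[rank: 10, face: down, owner: Dee, mark: none, pile: 7]: mark is none — checks out, so In.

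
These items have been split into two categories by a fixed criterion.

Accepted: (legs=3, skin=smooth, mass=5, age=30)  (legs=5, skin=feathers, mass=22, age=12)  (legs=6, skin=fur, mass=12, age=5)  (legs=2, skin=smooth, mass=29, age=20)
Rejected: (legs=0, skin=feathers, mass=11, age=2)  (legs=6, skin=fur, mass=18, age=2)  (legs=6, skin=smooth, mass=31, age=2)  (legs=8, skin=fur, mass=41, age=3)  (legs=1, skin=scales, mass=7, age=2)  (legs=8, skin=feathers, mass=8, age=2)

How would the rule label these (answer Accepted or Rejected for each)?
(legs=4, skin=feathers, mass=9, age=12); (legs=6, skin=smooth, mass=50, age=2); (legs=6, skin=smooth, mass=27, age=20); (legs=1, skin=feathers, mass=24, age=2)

Accepted, Rejected, Accepted, Rejected

The rule appears to be: age ≥ 5.
(legs=4, skin=feathers, mass=9, age=12) — age = 12, hence Accepted.
(legs=6, skin=smooth, mass=50, age=2) — age = 2, hence Rejected.
(legs=6, skin=smooth, mass=27, age=20) — age = 20, hence Accepted.
(legs=1, skin=feathers, mass=24, age=2) — age = 2, hence Rejected.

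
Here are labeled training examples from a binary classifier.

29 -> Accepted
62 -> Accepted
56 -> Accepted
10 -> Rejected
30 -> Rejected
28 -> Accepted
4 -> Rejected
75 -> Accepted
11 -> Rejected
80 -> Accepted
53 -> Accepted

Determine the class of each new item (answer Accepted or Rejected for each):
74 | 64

The classifier is using: digit sum ≥ 5.
74 → digit sum 7+4 = 11 → Accepted.
64 → digit sum 6+4 = 10 → Accepted.

Accepted, Accepted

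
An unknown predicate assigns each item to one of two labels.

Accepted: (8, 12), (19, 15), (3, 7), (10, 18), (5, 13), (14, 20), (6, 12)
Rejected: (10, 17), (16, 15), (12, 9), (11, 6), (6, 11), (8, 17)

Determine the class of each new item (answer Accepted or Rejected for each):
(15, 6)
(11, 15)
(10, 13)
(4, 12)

Rejected, Accepted, Rejected, Accepted

'Accepted' ⟺ sum is even.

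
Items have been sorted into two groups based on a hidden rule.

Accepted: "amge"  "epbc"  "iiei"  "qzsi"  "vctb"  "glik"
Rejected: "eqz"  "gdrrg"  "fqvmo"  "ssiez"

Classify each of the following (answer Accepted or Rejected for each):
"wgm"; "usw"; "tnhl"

Rejected, Rejected, Accepted

One predicate separates the groups cleanly: even length.
"wgm": length 3, doesn't match → Rejected. "usw": length 3, doesn't match → Rejected. "tnhl": length 4, passes → Accepted.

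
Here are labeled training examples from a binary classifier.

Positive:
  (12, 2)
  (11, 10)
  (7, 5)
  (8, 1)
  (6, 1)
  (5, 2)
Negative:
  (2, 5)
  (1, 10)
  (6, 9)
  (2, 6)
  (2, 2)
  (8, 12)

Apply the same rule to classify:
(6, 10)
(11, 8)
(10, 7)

Every 'Positive' example satisfies: first > second. None of the 'Negative' examples do.
(6, 10): Negative (6 < 10).
(11, 8): Positive (11 > 8).
(10, 7): Positive (10 > 7).

Negative, Positive, Positive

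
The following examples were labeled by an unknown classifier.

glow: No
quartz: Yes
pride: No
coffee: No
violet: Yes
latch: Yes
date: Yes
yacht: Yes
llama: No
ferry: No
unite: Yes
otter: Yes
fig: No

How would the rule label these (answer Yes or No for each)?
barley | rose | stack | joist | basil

The distinguishing property — contains 't' — holds for all the 'Yes' cases and none of the 'No' cases.
barley → no 't' → No.
rose → no 't' → No.
stack → has 't' → Yes.
joist → has 't' → Yes.
basil → no 't' → No.

No, No, Yes, Yes, No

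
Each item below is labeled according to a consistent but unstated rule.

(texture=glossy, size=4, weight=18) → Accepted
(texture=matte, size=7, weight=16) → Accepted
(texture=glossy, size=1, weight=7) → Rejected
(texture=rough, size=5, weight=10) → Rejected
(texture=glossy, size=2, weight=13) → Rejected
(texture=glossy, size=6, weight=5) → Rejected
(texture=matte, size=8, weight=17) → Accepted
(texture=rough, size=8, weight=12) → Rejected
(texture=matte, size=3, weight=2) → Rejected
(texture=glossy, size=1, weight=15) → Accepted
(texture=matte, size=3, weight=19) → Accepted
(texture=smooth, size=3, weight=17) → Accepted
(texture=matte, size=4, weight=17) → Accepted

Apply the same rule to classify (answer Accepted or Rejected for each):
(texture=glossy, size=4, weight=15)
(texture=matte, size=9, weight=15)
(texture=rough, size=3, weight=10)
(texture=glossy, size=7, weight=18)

The pattern is that an item is 'Accepted' exactly when: weight ≥ 15.
(texture=glossy, size=4, weight=15): weight = 15 — matches, so Accepted.
(texture=matte, size=9, weight=15): weight = 15 — matches, so Accepted.
(texture=rough, size=3, weight=10): weight = 10 — doesn't match, so Rejected.
(texture=glossy, size=7, weight=18): weight = 18 — matches, so Accepted.

Accepted, Accepted, Rejected, Accepted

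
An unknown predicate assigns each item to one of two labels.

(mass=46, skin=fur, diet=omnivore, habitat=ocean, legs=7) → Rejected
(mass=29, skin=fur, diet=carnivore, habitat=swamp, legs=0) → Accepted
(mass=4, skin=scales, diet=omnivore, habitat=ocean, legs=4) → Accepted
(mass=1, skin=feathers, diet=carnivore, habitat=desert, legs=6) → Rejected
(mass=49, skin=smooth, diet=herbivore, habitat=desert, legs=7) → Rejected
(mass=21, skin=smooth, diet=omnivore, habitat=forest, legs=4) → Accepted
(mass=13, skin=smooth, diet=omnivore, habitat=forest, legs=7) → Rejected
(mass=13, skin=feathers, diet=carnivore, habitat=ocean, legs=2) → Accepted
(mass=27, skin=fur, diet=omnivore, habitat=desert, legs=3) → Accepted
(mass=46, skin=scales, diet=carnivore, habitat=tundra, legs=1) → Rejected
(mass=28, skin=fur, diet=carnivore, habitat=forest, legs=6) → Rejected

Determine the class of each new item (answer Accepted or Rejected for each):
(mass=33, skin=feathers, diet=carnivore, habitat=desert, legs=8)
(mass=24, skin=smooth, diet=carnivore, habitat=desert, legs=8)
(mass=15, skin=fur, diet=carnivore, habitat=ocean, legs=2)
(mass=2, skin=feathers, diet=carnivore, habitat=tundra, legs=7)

Rejected, Rejected, Accepted, Rejected

Every 'Accepted' example satisfies: mass ≤ 29 AND legs ≤ 4. None of the 'Rejected' examples do.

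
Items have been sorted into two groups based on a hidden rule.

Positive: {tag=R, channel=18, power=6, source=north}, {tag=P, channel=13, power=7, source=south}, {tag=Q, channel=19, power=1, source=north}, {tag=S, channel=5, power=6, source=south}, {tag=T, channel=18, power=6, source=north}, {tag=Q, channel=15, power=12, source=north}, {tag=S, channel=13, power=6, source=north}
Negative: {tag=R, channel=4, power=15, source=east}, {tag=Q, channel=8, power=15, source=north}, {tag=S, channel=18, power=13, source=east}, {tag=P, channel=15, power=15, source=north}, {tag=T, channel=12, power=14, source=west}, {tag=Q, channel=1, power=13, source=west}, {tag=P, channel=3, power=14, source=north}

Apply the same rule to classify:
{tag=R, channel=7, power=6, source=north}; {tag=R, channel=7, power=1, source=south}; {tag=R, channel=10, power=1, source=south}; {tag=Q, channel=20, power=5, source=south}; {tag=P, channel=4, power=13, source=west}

A rule that fits every label: power ≤ 12 — true of each 'Positive' example, false of each 'Negative' one.
Positive: {tag=R, channel=7, power=6, source=north}, since power = 6. Positive: {tag=R, channel=7, power=1, source=south}, since power = 1. Positive: {tag=R, channel=10, power=1, source=south}, since power = 1. Positive: {tag=Q, channel=20, power=5, source=south}, since power = 5. Negative: {tag=P, channel=4, power=13, source=west}, since power = 13.

Positive, Positive, Positive, Positive, Negative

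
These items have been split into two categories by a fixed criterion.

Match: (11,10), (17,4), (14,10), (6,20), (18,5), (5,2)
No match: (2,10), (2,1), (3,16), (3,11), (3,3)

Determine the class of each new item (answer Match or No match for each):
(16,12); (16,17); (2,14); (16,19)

Match, Match, No match, Match

'Match' ⟺ first ≥ 4.
(16,12) → first 16 → Match. (16,17) → first 16 → Match. (2,14) → first 2 → No match. (16,19) → first 16 → Match.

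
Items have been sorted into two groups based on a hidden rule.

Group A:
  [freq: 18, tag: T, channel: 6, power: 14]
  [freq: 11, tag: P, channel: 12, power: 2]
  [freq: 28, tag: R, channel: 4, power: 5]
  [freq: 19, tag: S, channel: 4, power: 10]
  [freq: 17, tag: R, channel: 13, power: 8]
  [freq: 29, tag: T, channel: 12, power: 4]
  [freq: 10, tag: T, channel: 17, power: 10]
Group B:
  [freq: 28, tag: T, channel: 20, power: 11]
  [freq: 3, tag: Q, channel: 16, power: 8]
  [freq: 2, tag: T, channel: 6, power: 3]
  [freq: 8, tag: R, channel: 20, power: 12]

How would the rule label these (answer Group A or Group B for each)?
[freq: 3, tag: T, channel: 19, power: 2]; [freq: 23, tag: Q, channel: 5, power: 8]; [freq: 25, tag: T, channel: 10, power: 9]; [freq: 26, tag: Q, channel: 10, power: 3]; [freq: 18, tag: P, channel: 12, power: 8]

Group B, Group A, Group A, Group A, Group A

The classifier is using: channel ≤ 17 AND freq ≥ 8.
[freq: 3, tag: T, channel: 19, power: 2] — channel = 19, freq = 3, hence Group B. [freq: 23, tag: Q, channel: 5, power: 8] — channel = 5, freq = 23, hence Group A. [freq: 25, tag: T, channel: 10, power: 9] — channel = 10, freq = 25, hence Group A. [freq: 26, tag: Q, channel: 10, power: 3] — channel = 10, freq = 26, hence Group A. [freq: 18, tag: P, channel: 12, power: 8] — channel = 12, freq = 18, hence Group A.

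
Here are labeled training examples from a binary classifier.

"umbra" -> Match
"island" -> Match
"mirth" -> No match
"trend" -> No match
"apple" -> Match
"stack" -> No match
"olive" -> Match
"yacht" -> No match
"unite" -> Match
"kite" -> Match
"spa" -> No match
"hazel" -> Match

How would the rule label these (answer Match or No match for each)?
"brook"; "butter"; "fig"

Match, Match, No match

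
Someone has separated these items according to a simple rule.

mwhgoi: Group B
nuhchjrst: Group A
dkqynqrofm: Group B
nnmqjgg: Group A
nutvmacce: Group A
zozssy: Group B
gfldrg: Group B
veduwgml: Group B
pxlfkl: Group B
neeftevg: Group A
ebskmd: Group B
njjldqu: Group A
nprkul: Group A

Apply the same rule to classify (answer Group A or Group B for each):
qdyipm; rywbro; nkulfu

Group B, Group B, Group A

The classifier is using: starts with 'n'.
qdyipm: Group B (starts with 'q').
rywbro: Group B (starts with 'r').
nkulfu: Group A (starts with 'n').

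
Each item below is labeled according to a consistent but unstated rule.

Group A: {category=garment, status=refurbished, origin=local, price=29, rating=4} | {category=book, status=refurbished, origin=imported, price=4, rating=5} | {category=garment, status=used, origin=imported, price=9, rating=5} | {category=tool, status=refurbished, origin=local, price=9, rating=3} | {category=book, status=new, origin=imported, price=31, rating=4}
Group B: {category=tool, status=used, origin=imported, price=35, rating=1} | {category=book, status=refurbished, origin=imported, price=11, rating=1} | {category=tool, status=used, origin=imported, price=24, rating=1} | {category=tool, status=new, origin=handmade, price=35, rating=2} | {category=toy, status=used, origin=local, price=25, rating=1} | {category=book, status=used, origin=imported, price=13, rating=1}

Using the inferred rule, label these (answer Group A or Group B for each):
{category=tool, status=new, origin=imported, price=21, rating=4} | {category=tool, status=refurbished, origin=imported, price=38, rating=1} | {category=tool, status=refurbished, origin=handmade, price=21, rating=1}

Group A, Group B, Group B

The distinguishing property — rating ≥ 3 — holds for all the 'Group A' cases and none of the 'Group B' cases.
{category=tool, status=new, origin=imported, price=21, rating=4}: Group A (rating = 4).
{category=tool, status=refurbished, origin=imported, price=38, rating=1}: Group B (rating = 1).
{category=tool, status=refurbished, origin=handmade, price=21, rating=1}: Group B (rating = 1).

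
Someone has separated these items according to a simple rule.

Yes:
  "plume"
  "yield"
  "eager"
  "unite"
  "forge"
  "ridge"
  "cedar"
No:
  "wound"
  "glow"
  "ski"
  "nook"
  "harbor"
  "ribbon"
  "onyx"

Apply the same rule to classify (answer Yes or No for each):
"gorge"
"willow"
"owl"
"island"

'Yes' ⟺ contains 'e'.
"gorge" → has 'e' → Yes. "willow" → no 'e' → No. "owl" → no 'e' → No. "island" → no 'e' → No.

Yes, No, No, No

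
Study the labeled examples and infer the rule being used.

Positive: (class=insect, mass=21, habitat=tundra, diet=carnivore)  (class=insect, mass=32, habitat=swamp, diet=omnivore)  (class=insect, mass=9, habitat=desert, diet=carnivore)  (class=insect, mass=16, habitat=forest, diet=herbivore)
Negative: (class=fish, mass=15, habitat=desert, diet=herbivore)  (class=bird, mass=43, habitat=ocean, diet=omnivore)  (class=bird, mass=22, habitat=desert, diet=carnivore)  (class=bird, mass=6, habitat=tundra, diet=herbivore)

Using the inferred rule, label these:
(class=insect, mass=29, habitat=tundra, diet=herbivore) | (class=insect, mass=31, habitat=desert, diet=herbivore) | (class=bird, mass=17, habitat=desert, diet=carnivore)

Positive, Positive, Negative

The common property of the 'Positive' items is: class is insect. No 'Negative' item has it.
(class=insect, mass=29, habitat=tundra, diet=herbivore): Positive (class is insect).
(class=insect, mass=31, habitat=desert, diet=herbivore): Positive (class is insect).
(class=bird, mass=17, habitat=desert, diet=carnivore): Negative (class is bird).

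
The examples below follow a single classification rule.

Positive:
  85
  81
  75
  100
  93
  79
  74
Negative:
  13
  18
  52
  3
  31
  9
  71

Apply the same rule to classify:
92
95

The pattern is that an item is 'Positive' exactly when: at least 74.
92: 92 ≥ 74, passes → Positive.
95: 95 ≥ 74, passes → Positive.

Positive, Positive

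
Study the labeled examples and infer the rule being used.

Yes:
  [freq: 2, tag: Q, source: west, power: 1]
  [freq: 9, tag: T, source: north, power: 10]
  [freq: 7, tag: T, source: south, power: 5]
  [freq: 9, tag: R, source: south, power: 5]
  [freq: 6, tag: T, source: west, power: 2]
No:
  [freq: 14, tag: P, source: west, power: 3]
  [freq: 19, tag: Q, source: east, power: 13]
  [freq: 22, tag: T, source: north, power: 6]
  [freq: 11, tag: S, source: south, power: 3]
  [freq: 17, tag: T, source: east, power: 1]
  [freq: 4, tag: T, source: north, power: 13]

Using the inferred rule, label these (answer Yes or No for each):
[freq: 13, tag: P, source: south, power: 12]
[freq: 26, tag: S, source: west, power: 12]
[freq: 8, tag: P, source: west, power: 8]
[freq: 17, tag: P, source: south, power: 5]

The pattern is that an item is 'Yes' exactly when: power ≤ 10 AND freq ≤ 9.
No: [freq: 13, tag: P, source: south, power: 12], since power = 12, freq = 13.
No: [freq: 26, tag: S, source: west, power: 12], since power = 12, freq = 26.
Yes: [freq: 8, tag: P, source: west, power: 8], since power = 8, freq = 8.
No: [freq: 17, tag: P, source: south, power: 5], since power = 5, freq = 17.

No, No, Yes, No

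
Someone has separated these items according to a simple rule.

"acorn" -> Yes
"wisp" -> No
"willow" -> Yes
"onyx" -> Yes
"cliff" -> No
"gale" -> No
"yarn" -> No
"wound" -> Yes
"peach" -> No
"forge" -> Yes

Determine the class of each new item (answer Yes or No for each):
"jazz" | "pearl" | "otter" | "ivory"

A rule that fits every label: contains 'o' — true of each 'Yes' example, false of each 'No' one.
"jazz" — no 'o', hence No.
"pearl" — no 'o', hence No.
"otter" — has 'o', hence Yes.
"ivory" — has 'o', hence Yes.

No, No, Yes, Yes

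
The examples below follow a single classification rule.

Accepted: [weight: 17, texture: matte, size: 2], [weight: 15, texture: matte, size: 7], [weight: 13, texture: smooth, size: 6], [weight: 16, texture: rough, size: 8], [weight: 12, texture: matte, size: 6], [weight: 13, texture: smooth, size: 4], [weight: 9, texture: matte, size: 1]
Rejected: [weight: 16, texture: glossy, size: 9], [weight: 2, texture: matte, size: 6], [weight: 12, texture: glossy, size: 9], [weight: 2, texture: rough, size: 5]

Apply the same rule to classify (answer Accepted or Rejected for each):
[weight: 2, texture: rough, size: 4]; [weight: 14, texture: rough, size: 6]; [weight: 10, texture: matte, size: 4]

Rejected, Accepted, Accepted

'Accepted' ⟺ size ≤ 8 AND weight ≥ 9.
Rejected: [weight: 2, texture: rough, size: 4], since size = 4, weight = 2. Accepted: [weight: 14, texture: rough, size: 6], since size = 6, weight = 14. Accepted: [weight: 10, texture: matte, size: 4], since size = 4, weight = 10.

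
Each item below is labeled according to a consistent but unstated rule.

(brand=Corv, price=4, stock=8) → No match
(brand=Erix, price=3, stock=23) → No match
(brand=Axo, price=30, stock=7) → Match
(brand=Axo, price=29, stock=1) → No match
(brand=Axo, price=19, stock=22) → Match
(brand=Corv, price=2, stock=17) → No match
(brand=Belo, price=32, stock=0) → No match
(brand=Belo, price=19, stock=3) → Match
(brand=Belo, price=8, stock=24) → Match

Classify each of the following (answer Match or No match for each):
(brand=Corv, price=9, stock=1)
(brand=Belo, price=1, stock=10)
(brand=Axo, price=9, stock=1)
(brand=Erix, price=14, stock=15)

A rule that fits every label: price ≥ 8 AND stock ≥ 3 — true of each 'Match' example, false of each 'No match' one.
No match: (brand=Corv, price=9, stock=1), since price = 9, stock = 1.
No match: (brand=Belo, price=1, stock=10), since price = 1, stock = 10.
No match: (brand=Axo, price=9, stock=1), since price = 9, stock = 1.
Match: (brand=Erix, price=14, stock=15), since price = 14, stock = 15.

No match, No match, No match, Match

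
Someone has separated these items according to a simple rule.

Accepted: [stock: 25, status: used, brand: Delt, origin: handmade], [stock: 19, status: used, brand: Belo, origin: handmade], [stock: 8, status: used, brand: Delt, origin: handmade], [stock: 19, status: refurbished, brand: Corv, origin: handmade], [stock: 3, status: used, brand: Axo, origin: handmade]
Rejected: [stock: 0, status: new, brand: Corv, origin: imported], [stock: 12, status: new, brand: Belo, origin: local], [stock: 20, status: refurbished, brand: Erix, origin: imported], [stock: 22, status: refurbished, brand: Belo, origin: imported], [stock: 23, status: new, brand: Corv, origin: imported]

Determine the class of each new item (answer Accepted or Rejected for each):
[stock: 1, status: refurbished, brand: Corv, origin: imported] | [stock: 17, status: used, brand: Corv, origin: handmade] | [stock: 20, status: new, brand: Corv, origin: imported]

Rejected, Accepted, Rejected

The common property of the 'Accepted' items is: origin is handmade. No 'Rejected' item has it.
[stock: 1, status: refurbished, brand: Corv, origin: imported]: Rejected (origin is imported).
[stock: 17, status: used, brand: Corv, origin: handmade]: Accepted (origin is handmade).
[stock: 20, status: new, brand: Corv, origin: imported]: Rejected (origin is imported).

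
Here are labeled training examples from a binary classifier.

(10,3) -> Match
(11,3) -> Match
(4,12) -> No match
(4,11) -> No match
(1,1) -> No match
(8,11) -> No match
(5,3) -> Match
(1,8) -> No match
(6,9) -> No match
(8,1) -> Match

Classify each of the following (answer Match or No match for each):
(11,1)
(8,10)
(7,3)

Match, No match, Match

Rule: first > second. This holds for each 'Match' example and fails for each 'No match' one.
(11,1): 11 > 1, checks out → Match. (8,10): 8 < 10, fails this test → No match. (7,3): 7 > 3, checks out → Match.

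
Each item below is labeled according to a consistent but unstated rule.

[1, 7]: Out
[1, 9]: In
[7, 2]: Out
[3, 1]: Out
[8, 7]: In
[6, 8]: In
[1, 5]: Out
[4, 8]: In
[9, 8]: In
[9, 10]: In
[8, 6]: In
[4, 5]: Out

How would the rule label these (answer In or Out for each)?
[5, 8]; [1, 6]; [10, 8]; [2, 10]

In, Out, In, In

All 'In' examples share one property — sum ≥ 10 — and every 'Out' example lacks it.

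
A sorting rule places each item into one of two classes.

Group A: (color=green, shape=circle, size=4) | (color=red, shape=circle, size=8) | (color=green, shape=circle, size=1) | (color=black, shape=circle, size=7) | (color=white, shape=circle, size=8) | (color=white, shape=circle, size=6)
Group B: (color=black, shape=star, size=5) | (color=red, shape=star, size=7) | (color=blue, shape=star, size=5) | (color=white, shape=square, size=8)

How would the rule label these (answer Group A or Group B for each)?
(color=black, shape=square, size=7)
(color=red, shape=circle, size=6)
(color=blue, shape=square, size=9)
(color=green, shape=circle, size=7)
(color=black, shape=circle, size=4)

A rule that fits every label: shape is circle — true of each 'Group A' example, false of each 'Group B' one.
(color=black, shape=square, size=7) — shape is square, hence Group B. (color=red, shape=circle, size=6) — shape is circle, hence Group A. (color=blue, shape=square, size=9) — shape is square, hence Group B. (color=green, shape=circle, size=7) — shape is circle, hence Group A. (color=black, shape=circle, size=4) — shape is circle, hence Group A.

Group B, Group A, Group B, Group A, Group A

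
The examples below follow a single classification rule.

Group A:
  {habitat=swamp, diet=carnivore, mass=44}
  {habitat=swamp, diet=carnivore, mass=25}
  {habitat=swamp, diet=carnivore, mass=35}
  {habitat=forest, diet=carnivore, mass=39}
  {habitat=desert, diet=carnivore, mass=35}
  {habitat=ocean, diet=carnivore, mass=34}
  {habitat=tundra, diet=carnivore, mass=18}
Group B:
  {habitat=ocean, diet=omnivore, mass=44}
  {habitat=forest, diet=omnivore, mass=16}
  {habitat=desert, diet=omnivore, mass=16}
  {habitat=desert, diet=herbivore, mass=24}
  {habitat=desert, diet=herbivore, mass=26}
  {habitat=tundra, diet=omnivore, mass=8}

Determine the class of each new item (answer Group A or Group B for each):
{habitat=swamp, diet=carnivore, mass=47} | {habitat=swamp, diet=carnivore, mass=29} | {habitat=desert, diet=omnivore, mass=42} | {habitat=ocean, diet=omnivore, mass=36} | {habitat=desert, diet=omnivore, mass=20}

Group A, Group A, Group B, Group B, Group B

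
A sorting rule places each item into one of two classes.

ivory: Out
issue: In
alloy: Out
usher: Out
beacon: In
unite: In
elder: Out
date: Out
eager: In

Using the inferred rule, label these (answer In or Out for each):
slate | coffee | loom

Out, In, Out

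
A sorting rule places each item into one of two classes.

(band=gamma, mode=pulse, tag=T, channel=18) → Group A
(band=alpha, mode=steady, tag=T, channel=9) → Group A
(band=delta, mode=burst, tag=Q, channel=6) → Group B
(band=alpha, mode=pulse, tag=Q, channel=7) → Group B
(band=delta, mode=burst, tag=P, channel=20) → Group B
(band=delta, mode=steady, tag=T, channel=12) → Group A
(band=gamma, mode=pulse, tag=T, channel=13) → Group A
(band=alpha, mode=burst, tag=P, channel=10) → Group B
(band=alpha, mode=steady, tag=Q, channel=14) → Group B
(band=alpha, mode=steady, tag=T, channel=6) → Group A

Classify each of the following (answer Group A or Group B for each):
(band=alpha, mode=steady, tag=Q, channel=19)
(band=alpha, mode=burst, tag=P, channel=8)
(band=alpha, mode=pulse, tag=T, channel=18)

Group B, Group B, Group A

Checking candidate rules against both groups, what survives is: tag is T.
(band=alpha, mode=steady, tag=Q, channel=19) → tag is Q → Group B.
(band=alpha, mode=burst, tag=P, channel=8) → tag is P → Group B.
(band=alpha, mode=pulse, tag=T, channel=18) → tag is T → Group A.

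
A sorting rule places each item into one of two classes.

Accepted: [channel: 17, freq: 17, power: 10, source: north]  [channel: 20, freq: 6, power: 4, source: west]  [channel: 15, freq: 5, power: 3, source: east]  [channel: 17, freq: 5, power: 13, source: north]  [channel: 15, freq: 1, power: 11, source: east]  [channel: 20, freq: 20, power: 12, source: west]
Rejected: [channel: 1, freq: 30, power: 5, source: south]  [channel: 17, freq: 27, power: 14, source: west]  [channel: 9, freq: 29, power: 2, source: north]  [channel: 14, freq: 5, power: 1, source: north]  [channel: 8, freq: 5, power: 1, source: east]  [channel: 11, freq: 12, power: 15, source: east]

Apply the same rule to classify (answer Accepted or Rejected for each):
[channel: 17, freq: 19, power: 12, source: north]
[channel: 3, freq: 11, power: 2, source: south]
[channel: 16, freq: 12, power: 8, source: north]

Accepted, Rejected, Accepted

'Accepted' ⟺ channel ≥ 15 AND freq ≤ 20.
Accepted: [channel: 17, freq: 19, power: 12, source: north], since channel = 17, freq = 19. Rejected: [channel: 3, freq: 11, power: 2, source: south], since channel = 3, freq = 11. Accepted: [channel: 16, freq: 12, power: 8, source: north], since channel = 16, freq = 12.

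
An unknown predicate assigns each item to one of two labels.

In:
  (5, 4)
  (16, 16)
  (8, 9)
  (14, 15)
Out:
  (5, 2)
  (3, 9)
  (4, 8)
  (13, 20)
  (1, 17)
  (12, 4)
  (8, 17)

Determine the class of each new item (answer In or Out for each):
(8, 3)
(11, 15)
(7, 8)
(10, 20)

Out, Out, In, Out

The rule appears to be: |first − second| ≤ 1.
(8, 3) — |8−3| = 5, hence Out. (11, 15) — |11−15| = 4, hence Out. (7, 8) — |7−8| = 1, hence In. (10, 20) — |10−20| = 10, hence Out.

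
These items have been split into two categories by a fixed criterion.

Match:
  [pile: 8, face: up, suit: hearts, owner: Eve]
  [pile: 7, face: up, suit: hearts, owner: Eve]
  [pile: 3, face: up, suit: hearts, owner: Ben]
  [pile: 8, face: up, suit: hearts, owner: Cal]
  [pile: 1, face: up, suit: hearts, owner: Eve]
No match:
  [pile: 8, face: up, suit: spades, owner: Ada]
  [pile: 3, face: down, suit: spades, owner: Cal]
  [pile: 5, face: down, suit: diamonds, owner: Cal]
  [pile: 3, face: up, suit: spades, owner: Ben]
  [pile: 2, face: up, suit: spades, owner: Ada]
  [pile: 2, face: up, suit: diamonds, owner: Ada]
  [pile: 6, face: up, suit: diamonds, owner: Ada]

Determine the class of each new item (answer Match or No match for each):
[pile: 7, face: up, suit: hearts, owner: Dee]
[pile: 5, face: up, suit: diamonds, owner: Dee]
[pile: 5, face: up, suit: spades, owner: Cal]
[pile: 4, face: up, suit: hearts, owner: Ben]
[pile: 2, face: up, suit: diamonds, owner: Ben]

The common property of the 'Match' items is: suit is hearts. No 'No match' item has it.

Match, No match, No match, Match, No match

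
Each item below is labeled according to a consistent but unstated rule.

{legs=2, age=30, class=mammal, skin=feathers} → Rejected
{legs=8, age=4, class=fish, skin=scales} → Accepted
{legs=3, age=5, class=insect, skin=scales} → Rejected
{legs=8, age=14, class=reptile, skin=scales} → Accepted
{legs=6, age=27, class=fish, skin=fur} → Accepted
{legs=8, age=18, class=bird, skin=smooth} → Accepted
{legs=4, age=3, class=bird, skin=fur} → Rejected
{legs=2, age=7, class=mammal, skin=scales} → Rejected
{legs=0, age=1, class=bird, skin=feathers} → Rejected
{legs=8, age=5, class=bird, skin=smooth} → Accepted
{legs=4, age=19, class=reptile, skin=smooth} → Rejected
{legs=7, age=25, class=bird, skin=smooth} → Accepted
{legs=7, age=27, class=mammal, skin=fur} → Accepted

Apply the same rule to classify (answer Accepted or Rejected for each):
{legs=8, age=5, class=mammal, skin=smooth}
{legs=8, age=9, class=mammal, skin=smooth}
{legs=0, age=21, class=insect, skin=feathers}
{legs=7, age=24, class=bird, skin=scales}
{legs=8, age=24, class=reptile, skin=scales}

Accepted, Accepted, Rejected, Accepted, Accepted

All 'Accepted' examples share one property — legs ≥ 6 — and every 'Rejected' example lacks it.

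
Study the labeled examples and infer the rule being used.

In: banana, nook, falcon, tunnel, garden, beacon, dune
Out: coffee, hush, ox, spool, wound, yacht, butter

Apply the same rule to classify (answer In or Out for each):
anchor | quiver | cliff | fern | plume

In, Out, Out, In, Out

The pattern is that an item is 'In' exactly when: even length AND contains 'n'.
anchor — length 6, has 'n', hence In. quiver — length 6, no 'n', hence Out. cliff — length 5, no 'n', hence Out. fern — length 4, has 'n', hence In. plume — length 5, no 'n', hence Out.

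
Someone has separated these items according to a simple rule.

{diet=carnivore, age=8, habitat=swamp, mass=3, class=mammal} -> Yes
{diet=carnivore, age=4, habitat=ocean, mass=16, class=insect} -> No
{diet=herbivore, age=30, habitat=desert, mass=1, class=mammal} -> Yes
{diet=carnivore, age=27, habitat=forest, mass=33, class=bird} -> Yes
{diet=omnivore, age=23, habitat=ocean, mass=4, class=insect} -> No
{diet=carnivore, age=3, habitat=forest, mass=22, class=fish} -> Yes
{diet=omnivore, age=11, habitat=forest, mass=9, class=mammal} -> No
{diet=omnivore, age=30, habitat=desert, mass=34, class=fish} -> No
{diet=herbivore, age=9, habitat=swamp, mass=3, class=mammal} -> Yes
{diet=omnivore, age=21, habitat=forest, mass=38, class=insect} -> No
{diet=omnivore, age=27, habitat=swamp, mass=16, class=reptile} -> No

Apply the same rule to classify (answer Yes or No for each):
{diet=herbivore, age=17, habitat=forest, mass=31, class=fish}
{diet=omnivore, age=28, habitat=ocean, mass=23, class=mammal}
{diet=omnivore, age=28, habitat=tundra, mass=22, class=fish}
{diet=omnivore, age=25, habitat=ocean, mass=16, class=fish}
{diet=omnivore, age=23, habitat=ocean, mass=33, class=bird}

Yes, No, No, No, No

All 'Yes' examples share one property — diet is not omnivore AND age ≠ 4 — and every 'No' example lacks it.
{diet=herbivore, age=17, habitat=forest, mass=31, class=fish}: Yes (diet is herbivore, age = 17). {diet=omnivore, age=28, habitat=ocean, mass=23, class=mammal}: No (diet is omnivore, age = 28). {diet=omnivore, age=28, habitat=tundra, mass=22, class=fish}: No (diet is omnivore, age = 28). {diet=omnivore, age=25, habitat=ocean, mass=16, class=fish}: No (diet is omnivore, age = 25). {diet=omnivore, age=23, habitat=ocean, mass=33, class=bird}: No (diet is omnivore, age = 23).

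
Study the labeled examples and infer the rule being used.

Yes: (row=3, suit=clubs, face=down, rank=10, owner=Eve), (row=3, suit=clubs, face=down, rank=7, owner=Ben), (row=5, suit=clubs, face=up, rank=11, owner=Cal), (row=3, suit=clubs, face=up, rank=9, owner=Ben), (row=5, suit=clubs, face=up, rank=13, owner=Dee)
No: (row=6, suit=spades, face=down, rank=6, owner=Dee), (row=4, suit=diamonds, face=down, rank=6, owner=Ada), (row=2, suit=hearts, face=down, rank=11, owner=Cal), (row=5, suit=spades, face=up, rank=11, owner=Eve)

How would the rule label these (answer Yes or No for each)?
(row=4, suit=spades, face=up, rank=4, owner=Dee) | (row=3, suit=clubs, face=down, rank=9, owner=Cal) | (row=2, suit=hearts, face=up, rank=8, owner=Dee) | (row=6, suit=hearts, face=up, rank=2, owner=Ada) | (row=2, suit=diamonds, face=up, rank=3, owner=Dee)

Comparing the two groups points to one rule — suit is clubs.

No, Yes, No, No, No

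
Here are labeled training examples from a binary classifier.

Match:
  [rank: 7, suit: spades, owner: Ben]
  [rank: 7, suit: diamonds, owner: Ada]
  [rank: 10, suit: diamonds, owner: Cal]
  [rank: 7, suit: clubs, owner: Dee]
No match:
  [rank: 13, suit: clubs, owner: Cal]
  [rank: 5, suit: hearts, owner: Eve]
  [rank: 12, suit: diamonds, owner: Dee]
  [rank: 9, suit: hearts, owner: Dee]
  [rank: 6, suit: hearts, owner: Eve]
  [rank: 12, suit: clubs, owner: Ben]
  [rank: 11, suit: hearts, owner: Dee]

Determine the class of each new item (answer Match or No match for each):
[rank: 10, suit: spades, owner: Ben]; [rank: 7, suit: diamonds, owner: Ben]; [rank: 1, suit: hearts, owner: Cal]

Match, Match, No match

The distinguishing property — rank = 7 OR rank = 10 — holds for all the 'Match' cases and none of the 'No match' cases.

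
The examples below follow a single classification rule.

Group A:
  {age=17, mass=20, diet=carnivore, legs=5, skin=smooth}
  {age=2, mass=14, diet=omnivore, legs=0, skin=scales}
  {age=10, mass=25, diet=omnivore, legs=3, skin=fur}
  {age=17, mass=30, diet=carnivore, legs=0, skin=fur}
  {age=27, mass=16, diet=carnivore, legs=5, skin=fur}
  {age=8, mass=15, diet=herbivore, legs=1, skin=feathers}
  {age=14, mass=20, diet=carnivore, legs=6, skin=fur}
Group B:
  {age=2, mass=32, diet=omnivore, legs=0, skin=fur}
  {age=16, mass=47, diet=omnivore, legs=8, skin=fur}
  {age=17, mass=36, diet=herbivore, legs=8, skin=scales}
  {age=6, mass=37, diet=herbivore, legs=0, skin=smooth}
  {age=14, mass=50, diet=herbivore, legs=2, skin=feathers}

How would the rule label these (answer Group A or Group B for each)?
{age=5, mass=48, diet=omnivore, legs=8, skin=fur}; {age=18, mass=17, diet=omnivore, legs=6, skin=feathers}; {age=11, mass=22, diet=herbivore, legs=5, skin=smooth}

Group B, Group A, Group A

Every 'Group A' example satisfies: mass ≤ 30. None of the 'Group B' examples do.
{age=5, mass=48, diet=omnivore, legs=8, skin=fur}: mass = 48 — lacks this property, so Group B. {age=18, mass=17, diet=omnivore, legs=6, skin=feathers}: mass = 17 — passes, so Group A. {age=11, mass=22, diet=herbivore, legs=5, skin=smooth}: mass = 22 — passes, so Group A.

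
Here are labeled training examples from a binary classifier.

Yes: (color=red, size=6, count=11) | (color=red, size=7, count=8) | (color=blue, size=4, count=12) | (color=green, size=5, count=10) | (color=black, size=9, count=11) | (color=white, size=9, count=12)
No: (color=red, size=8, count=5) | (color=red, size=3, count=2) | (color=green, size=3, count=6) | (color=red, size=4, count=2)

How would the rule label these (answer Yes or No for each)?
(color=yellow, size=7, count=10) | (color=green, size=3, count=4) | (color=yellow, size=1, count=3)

The distinguishing property — count ≥ 8 — holds for all the 'Yes' cases and none of the 'No' cases.
(color=yellow, size=7, count=10) → count = 10 → Yes. (color=green, size=3, count=4) → count = 4 → No. (color=yellow, size=1, count=3) → count = 3 → No.

Yes, No, No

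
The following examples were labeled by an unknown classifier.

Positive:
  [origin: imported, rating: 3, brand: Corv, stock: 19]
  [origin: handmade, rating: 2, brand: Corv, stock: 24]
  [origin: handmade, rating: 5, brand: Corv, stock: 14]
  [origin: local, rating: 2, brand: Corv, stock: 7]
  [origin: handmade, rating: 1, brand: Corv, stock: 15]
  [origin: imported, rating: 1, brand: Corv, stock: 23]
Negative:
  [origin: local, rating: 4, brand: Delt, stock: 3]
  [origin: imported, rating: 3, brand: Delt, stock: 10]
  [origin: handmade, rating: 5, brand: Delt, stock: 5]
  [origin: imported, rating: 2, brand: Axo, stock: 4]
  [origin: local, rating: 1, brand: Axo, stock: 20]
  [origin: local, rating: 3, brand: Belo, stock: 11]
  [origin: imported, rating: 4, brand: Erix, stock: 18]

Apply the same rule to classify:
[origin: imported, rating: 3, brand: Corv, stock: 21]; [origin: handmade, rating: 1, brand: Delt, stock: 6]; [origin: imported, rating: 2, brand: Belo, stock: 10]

Positive, Negative, Negative

All 'Positive' examples share one property — brand is Corv — and every 'Negative' example lacks it.
[origin: imported, rating: 3, brand: Corv, stock: 21] → brand is Corv → Positive.
[origin: handmade, rating: 1, brand: Delt, stock: 6] → brand is Delt → Negative.
[origin: imported, rating: 2, brand: Belo, stock: 10] → brand is Belo → Negative.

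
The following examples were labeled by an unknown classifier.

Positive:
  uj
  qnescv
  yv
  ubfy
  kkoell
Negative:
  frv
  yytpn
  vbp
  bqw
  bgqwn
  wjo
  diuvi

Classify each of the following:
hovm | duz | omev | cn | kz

Positive, Negative, Positive, Positive, Positive

The common property of the 'Positive' items is: even length. No 'Negative' item has it.
hovm: Positive (length 4). duz: Negative (length 3). omev: Positive (length 4). cn: Positive (length 2). kz: Positive (length 2).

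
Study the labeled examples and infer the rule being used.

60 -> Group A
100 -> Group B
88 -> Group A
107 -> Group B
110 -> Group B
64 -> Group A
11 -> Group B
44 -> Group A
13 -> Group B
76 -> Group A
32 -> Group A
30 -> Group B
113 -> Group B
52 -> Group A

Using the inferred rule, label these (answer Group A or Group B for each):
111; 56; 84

Group B, Group A, Group A

One predicate separates the groups cleanly: multiple of 4 AND at most 88.
111 → 111 = 4·27 + 3, 111 > 88 → Group B. 56 → 56 = 4·14, 56 ≤ 88 → Group A. 84 → 84 = 4·21, 84 ≤ 88 → Group A.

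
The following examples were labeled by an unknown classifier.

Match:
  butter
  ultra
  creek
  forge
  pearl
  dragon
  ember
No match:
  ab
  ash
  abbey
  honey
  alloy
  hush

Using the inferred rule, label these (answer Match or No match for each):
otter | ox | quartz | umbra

Match, No match, Match, Match

A rule that fits every label: contains 'r' — true of each 'Match' example, false of each 'No match' one.
otter — has 'r', hence Match.
ox — no 'r', hence No match.
quartz — has 'r', hence Match.
umbra — has 'r', hence Match.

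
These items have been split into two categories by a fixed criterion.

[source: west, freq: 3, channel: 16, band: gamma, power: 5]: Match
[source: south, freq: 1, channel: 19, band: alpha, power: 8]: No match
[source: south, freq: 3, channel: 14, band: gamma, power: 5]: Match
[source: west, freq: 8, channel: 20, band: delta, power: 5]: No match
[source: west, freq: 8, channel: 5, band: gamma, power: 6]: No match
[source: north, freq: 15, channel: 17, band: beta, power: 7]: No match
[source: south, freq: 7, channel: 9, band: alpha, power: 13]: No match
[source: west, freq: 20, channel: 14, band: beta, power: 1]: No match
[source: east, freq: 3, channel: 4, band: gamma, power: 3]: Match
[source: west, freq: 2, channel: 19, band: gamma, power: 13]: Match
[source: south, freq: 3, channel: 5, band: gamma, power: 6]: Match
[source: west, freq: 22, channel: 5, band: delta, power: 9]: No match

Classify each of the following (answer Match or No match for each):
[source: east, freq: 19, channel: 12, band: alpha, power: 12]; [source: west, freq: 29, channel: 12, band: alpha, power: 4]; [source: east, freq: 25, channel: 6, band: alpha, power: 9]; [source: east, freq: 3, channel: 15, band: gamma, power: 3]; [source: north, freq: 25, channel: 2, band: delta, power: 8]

The distinguishing property — band is gamma AND freq ≤ 3 — holds for all the 'Match' cases and none of the 'No match' cases.
No match: [source: east, freq: 19, channel: 12, band: alpha, power: 12], since band is alpha, freq = 19. No match: [source: west, freq: 29, channel: 12, band: alpha, power: 4], since band is alpha, freq = 29. No match: [source: east, freq: 25, channel: 6, band: alpha, power: 9], since band is alpha, freq = 25. Match: [source: east, freq: 3, channel: 15, band: gamma, power: 3], since band is gamma, freq = 3. No match: [source: north, freq: 25, channel: 2, band: delta, power: 8], since band is delta, freq = 25.

No match, No match, No match, Match, No match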